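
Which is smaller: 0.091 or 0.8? 0.091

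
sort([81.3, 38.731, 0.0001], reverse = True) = [81.3, 38.731, 0.0001]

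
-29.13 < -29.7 False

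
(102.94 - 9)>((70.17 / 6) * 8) True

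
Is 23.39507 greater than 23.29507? Yes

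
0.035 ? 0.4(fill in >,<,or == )<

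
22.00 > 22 False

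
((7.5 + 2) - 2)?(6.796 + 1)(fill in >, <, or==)<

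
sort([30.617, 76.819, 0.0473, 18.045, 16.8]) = [0.0473, 16.8, 18.045, 30.617, 76.819]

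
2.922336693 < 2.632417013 False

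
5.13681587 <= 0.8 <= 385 False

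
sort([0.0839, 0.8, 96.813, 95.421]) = [0.0839, 0.8, 95.421, 96.813]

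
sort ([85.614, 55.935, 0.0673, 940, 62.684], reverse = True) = [940, 85.614, 62.684, 55.935, 0.0673]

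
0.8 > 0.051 True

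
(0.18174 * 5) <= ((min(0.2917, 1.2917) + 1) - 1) False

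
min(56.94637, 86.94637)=56.94637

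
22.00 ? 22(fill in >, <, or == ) ==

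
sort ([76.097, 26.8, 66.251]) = [26.8, 66.251, 76.097]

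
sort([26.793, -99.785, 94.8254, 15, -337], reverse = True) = [94.8254, 26.793, 15, -99.785, -337]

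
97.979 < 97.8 False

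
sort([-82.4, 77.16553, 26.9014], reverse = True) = [77.16553, 26.9014, -82.4]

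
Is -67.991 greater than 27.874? No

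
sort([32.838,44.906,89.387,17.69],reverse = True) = [89.387,44.906,32.838,17.69]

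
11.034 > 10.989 True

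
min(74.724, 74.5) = 74.5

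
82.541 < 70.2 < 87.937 False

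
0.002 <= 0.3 True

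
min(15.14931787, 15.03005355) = 15.03005355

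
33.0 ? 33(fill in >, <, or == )==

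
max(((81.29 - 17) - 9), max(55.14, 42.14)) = 55.29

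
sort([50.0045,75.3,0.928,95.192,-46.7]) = [-46.7,0.928,50.0045,75.3,95.192]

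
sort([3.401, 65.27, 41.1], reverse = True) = [65.27, 41.1, 3.401]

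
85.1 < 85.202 True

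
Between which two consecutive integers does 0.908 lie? 0 and 1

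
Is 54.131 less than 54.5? Yes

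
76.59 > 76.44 True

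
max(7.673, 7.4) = 7.673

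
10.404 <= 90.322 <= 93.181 True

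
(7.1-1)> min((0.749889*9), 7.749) False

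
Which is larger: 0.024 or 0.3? 0.3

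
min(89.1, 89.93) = 89.1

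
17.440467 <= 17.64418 True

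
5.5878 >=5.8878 False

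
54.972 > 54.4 True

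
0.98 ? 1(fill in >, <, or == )<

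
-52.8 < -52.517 True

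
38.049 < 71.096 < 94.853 True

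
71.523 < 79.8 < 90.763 True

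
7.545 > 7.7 False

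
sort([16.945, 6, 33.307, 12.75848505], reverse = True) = [33.307, 16.945, 12.75848505, 6]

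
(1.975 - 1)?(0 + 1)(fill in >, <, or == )<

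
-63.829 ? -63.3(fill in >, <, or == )<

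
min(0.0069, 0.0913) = 0.0069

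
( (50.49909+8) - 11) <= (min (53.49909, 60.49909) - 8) False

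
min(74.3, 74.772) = 74.3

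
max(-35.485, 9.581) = 9.581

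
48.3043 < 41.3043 False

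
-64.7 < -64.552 True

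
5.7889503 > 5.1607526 True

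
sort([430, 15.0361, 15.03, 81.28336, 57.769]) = [15.03, 15.0361, 57.769, 81.28336, 430]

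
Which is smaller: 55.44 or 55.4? 55.4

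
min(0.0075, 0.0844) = 0.0075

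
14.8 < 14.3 False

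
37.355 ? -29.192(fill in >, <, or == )>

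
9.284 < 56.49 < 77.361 True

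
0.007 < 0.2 True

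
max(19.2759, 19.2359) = 19.2759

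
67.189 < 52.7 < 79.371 False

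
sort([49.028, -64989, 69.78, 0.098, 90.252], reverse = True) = [90.252, 69.78, 49.028, 0.098, -64989]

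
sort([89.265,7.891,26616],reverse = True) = [26616,89.265,7.891]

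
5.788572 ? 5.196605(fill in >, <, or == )>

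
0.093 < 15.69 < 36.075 True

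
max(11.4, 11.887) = 11.887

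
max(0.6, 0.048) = 0.6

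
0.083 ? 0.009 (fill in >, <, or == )>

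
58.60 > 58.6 False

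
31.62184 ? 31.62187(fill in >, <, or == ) <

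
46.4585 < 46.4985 True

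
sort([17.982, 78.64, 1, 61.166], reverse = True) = [78.64, 61.166, 17.982, 1]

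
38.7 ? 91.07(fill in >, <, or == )<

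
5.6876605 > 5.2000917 True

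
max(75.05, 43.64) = 75.05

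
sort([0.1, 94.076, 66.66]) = [0.1, 66.66, 94.076]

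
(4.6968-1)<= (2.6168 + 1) False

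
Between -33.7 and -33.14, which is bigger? -33.14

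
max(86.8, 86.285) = 86.8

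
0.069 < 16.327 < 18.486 True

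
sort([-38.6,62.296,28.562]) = [-38.6,28.562,62.296]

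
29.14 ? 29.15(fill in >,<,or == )<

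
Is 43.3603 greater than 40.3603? Yes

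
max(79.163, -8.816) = 79.163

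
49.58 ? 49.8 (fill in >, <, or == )<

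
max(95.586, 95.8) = 95.8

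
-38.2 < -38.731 False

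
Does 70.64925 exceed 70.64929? No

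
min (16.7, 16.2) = 16.2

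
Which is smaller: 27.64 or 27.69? 27.64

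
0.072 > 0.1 False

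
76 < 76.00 False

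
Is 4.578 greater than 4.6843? No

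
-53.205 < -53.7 False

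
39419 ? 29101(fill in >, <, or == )>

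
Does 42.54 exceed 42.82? No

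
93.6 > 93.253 True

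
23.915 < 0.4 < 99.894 False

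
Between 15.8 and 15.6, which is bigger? 15.8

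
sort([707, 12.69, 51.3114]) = [12.69, 51.3114, 707]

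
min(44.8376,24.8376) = 24.8376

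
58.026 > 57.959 True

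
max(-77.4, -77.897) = -77.4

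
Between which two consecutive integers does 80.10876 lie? 80 and 81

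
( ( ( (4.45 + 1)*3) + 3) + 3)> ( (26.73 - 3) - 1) False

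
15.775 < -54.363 False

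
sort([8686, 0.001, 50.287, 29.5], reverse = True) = [8686, 50.287, 29.5, 0.001]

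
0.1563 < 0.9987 True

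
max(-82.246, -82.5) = -82.246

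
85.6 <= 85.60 True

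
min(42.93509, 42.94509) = 42.93509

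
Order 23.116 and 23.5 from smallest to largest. 23.116, 23.5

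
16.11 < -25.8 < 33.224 False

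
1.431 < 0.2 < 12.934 False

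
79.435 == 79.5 False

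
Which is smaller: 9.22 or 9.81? 9.22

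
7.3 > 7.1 True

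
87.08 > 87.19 False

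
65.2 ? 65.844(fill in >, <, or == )<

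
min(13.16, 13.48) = 13.16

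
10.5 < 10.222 False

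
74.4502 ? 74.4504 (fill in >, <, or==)<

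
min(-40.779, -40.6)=-40.779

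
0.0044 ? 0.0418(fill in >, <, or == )<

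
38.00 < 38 False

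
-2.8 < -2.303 True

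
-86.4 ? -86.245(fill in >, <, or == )<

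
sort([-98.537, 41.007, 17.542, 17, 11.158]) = [-98.537, 11.158, 17, 17.542, 41.007]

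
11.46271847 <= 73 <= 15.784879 False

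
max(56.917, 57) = 57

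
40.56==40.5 False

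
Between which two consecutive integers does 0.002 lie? 0 and 1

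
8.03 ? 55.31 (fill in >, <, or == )<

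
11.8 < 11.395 False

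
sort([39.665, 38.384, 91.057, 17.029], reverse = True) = [91.057, 39.665, 38.384, 17.029]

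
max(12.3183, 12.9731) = 12.9731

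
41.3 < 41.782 True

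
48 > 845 False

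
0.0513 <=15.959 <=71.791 True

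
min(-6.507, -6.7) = -6.7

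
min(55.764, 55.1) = 55.1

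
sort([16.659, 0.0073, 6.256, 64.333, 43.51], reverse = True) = [64.333, 43.51, 16.659, 6.256, 0.0073]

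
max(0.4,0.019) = 0.4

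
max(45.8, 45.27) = 45.8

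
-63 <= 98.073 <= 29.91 False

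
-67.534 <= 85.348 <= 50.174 False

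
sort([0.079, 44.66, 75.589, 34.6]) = [0.079, 34.6, 44.66, 75.589]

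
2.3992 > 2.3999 False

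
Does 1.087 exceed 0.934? Yes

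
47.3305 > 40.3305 True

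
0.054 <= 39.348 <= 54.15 True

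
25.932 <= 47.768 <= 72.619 True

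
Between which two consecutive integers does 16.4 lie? 16 and 17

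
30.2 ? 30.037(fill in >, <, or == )>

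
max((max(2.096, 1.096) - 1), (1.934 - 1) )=1.096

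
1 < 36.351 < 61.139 True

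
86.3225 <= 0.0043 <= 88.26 False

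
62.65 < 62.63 False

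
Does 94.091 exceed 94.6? No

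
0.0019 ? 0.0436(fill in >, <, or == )<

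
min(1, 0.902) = 0.902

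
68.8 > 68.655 True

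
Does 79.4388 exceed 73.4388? Yes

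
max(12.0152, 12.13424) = 12.13424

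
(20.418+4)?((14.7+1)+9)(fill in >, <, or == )<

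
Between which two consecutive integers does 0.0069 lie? 0 and 1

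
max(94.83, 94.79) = 94.83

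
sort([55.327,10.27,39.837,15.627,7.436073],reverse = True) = [55.327,39.837,15.627,10.27,7.436073]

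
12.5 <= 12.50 True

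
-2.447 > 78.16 False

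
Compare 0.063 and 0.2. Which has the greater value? 0.2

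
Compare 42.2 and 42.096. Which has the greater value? 42.2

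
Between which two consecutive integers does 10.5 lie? 10 and 11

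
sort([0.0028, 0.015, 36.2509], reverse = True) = [36.2509, 0.015, 0.0028]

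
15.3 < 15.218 False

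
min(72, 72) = 72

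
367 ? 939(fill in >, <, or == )<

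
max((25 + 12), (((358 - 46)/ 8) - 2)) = 37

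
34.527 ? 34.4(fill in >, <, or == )>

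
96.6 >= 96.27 True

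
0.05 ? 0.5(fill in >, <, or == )<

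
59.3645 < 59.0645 False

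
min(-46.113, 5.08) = -46.113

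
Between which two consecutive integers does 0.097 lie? 0 and 1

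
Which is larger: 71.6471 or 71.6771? 71.6771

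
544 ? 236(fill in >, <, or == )>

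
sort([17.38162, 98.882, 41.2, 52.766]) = [17.38162, 41.2, 52.766, 98.882]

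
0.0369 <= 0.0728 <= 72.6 True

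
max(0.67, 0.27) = 0.67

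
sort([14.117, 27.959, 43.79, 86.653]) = [14.117, 27.959, 43.79, 86.653]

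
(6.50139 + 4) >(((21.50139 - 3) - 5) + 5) False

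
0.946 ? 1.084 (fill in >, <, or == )<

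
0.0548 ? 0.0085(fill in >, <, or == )>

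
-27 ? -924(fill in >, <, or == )>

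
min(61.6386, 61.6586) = 61.6386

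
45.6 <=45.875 True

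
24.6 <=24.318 False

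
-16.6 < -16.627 False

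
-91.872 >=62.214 False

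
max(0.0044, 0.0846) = 0.0846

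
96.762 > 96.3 True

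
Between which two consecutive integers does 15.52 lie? 15 and 16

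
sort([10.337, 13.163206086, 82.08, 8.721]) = [8.721, 10.337, 13.163206086, 82.08]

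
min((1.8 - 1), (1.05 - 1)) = 0.05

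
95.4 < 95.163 False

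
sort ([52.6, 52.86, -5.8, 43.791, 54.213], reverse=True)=[54.213, 52.86, 52.6, 43.791, -5.8]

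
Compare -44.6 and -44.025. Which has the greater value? -44.025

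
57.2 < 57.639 True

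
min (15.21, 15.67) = 15.21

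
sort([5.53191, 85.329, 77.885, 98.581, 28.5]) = [5.53191, 28.5, 77.885, 85.329, 98.581]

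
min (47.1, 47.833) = 47.1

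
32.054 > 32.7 False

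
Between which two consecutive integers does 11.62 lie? 11 and 12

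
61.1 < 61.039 False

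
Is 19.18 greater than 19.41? No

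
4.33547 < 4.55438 True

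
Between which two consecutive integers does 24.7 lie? 24 and 25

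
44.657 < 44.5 False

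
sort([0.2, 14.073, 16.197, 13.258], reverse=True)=[16.197, 14.073, 13.258, 0.2]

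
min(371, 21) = 21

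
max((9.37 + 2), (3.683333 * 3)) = 11.37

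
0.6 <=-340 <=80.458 False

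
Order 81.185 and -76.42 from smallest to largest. -76.42, 81.185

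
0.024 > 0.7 False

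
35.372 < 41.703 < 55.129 True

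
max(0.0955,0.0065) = 0.0955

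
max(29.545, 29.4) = 29.545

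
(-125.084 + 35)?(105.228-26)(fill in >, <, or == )<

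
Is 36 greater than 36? No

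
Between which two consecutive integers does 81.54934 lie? 81 and 82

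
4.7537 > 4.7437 True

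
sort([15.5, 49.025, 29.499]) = [15.5, 29.499, 49.025]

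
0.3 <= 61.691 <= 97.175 True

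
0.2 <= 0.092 False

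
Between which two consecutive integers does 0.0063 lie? 0 and 1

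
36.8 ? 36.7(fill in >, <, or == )>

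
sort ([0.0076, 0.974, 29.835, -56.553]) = [-56.553, 0.0076, 0.974, 29.835]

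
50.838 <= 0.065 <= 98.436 False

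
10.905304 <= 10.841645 False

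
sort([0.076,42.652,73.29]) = [0.076,42.652,73.29]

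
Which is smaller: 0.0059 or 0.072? 0.0059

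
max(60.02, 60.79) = 60.79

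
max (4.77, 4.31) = 4.77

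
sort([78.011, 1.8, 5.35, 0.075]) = [0.075, 1.8, 5.35, 78.011]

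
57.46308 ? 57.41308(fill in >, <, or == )>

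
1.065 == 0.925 False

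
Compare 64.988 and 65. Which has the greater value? 65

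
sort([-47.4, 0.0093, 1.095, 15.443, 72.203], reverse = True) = [72.203, 15.443, 1.095, 0.0093, -47.4]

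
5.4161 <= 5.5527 True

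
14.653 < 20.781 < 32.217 True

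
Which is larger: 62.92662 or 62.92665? 62.92665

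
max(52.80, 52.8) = 52.8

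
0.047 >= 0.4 False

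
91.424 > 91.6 False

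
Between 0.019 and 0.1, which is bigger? 0.1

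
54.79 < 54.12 False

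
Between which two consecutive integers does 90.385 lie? 90 and 91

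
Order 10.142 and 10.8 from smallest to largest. 10.142,10.8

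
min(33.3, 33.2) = 33.2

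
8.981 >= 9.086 False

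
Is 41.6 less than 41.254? No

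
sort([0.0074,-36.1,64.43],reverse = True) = [64.43,0.0074,-36.1]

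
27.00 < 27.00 False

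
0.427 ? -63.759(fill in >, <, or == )>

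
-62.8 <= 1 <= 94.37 True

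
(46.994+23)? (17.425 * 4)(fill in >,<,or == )>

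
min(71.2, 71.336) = 71.2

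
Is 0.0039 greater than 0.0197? No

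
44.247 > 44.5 False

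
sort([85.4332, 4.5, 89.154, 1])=[1, 4.5, 85.4332, 89.154]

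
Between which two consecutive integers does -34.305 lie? -35 and -34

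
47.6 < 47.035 False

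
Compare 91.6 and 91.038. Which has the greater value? 91.6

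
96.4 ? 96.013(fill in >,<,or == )>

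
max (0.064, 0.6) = 0.6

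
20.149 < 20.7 True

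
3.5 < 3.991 True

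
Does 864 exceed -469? Yes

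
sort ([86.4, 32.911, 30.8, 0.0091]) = [0.0091, 30.8, 32.911, 86.4]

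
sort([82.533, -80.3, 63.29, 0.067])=[-80.3, 0.067, 63.29, 82.533]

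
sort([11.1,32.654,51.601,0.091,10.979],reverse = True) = [51.601,32.654,11.1,10.979,0.091]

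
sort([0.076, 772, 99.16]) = [0.076, 99.16, 772]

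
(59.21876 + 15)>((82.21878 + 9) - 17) False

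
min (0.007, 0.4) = 0.007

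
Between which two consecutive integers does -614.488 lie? -615 and -614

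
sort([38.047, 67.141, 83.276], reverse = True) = [83.276, 67.141, 38.047]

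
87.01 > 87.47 False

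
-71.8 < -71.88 False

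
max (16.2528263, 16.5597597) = 16.5597597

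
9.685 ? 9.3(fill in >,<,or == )>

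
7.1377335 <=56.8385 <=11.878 False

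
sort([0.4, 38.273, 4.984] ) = [0.4, 4.984, 38.273]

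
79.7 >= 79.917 False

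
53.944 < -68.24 False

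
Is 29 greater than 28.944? Yes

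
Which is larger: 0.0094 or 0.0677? 0.0677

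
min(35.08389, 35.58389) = 35.08389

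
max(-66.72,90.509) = 90.509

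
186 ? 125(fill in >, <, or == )>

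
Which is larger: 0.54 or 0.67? 0.67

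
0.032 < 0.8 True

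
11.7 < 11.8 True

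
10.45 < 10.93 True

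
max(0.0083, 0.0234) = 0.0234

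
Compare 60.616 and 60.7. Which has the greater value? 60.7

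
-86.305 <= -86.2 True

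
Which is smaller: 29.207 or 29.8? 29.207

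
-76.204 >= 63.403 False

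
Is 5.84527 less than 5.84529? Yes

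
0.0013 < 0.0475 True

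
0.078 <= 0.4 True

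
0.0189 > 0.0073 True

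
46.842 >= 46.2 True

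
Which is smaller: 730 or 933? 730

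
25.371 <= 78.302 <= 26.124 False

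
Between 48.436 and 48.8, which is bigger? 48.8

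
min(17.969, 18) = 17.969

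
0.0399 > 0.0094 True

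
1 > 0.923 True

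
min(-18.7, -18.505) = -18.7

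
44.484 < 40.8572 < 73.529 False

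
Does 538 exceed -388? Yes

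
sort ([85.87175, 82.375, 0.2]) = [0.2, 82.375, 85.87175]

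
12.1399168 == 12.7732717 False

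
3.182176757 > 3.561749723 False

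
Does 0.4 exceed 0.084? Yes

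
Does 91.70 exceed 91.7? No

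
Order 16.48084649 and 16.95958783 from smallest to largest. 16.48084649, 16.95958783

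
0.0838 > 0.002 True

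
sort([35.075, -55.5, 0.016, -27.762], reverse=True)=[35.075, 0.016, -27.762, -55.5]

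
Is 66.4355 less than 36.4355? No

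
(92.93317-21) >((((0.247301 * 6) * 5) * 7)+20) False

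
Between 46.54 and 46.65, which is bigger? 46.65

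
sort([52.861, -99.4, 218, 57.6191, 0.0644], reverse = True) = [218, 57.6191, 52.861, 0.0644, -99.4]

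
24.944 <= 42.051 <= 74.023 True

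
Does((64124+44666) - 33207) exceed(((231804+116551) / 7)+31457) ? No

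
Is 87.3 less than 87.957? Yes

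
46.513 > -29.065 True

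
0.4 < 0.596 True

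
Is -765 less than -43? Yes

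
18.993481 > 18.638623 True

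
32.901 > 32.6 True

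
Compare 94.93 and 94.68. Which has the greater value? 94.93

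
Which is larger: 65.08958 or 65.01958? 65.08958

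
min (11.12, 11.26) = 11.12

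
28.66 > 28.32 True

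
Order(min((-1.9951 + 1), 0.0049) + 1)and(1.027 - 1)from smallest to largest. (min((-1.9951 + 1), 0.0049) + 1), (1.027 - 1)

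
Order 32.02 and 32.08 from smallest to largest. 32.02, 32.08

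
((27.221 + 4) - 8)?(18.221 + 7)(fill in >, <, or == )<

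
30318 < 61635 True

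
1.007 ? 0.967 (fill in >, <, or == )>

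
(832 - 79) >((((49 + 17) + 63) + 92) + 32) True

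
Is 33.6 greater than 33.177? Yes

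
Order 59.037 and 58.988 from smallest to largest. 58.988, 59.037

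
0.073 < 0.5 True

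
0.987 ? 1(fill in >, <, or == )<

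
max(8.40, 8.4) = 8.4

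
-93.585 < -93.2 True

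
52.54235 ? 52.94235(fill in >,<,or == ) <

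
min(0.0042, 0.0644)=0.0042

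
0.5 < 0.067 False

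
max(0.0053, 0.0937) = 0.0937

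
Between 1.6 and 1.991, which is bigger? 1.991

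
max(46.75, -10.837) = 46.75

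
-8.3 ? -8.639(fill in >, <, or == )>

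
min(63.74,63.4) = 63.4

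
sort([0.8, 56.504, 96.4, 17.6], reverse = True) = [96.4, 56.504, 17.6, 0.8]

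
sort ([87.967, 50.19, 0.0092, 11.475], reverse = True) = [87.967, 50.19, 11.475, 0.0092]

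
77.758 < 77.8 True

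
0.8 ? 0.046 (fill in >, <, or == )>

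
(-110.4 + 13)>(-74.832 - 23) True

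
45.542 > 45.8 False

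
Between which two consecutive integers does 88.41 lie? 88 and 89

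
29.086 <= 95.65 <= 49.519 False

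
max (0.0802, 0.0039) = 0.0802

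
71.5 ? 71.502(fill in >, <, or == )<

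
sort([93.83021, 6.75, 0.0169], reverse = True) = [93.83021, 6.75, 0.0169]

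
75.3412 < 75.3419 True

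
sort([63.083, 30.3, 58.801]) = [30.3, 58.801, 63.083]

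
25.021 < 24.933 False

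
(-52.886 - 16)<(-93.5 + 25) True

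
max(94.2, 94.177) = 94.2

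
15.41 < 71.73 True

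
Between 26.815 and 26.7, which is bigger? 26.815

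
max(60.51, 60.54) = 60.54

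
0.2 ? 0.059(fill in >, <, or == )>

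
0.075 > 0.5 False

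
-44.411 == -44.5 False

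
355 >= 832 False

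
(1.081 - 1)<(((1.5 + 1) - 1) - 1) True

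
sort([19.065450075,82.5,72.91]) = [19.065450075,72.91,82.5]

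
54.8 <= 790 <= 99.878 False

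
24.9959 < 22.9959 False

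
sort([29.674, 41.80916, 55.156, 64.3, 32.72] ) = [29.674, 32.72, 41.80916, 55.156, 64.3]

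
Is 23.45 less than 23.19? No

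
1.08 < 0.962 False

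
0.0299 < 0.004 False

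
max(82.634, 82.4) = 82.634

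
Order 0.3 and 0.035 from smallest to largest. 0.035, 0.3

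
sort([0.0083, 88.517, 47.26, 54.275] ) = [0.0083, 47.26, 54.275, 88.517]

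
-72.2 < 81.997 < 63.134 False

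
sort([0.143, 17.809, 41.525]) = [0.143, 17.809, 41.525]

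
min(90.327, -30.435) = -30.435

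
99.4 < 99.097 False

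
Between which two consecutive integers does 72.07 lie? 72 and 73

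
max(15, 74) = 74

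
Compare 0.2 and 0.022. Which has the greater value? 0.2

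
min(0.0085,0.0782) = 0.0085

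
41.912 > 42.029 False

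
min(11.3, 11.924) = 11.3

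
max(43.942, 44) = 44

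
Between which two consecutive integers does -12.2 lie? -13 and -12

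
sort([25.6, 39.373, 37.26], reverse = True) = [39.373, 37.26, 25.6]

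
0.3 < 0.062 False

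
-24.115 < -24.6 False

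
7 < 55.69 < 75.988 True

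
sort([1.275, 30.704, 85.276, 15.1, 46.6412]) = [1.275, 15.1, 30.704, 46.6412, 85.276]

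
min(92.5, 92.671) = 92.5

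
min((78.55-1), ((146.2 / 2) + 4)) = 77.1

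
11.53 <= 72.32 True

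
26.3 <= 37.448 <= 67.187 True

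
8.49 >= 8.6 False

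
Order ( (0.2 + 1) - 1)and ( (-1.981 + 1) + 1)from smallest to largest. ( (-1.981 + 1) + 1), ( (0.2 + 1) - 1)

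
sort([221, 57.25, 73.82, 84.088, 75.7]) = [57.25, 73.82, 75.7, 84.088, 221]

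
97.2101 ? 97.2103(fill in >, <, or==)<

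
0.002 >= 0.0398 False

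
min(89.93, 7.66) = 7.66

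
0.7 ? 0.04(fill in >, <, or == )>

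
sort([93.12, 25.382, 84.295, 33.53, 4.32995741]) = [4.32995741, 25.382, 33.53, 84.295, 93.12]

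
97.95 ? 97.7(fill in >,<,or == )>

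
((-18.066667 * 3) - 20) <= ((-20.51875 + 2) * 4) True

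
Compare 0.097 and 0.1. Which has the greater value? 0.1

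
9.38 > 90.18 False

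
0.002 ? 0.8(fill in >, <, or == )<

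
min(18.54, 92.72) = 18.54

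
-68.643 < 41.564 True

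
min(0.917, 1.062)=0.917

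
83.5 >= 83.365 True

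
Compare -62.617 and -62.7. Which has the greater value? -62.617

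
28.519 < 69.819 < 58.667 False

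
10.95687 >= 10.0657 True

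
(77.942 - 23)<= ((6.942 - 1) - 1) False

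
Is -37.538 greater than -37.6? Yes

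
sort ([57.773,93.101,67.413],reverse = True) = [93.101,67.413,57.773]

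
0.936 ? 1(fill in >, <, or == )<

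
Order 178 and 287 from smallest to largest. 178, 287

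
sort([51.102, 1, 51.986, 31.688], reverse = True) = [51.986, 51.102, 31.688, 1]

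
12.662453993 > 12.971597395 False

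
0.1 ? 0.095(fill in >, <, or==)>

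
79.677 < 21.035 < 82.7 False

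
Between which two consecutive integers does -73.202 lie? -74 and -73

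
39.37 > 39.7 False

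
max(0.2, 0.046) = 0.2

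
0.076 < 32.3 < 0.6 False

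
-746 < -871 False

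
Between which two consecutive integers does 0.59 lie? 0 and 1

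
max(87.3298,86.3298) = 87.3298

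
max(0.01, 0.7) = 0.7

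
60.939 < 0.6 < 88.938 False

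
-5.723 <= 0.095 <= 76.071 True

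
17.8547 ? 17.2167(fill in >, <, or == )>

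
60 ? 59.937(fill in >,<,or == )>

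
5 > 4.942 True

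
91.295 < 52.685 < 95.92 False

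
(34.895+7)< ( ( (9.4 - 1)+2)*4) False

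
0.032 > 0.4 False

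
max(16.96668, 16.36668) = 16.96668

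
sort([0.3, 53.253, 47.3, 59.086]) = [0.3, 47.3, 53.253, 59.086]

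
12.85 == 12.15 False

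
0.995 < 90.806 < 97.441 True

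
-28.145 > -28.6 True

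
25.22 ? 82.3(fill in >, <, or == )<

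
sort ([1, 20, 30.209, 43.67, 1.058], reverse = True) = [43.67, 30.209, 20, 1.058, 1]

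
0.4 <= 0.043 False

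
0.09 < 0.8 True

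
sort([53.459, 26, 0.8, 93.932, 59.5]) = [0.8, 26, 53.459, 59.5, 93.932]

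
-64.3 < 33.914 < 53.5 True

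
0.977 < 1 True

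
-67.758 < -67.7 True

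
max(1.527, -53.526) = 1.527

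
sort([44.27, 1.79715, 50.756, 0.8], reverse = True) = [50.756, 44.27, 1.79715, 0.8]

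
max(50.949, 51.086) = 51.086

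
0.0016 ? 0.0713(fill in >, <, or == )<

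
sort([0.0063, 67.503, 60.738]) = [0.0063, 60.738, 67.503]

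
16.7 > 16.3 True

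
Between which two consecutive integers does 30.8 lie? 30 and 31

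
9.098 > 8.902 True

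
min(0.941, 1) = 0.941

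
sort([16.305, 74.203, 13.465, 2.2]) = [2.2, 13.465, 16.305, 74.203]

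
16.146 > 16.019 True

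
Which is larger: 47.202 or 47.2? 47.202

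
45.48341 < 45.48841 True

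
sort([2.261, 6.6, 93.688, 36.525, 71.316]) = [2.261, 6.6, 36.525, 71.316, 93.688]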